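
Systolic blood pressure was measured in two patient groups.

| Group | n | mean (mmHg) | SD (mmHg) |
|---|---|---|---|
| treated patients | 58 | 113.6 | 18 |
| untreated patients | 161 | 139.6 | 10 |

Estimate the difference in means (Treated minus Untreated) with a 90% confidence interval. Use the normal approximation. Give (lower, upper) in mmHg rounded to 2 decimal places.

(-30.10, -21.90)

Standard errors of each mean: 18/√58 = 2.3635 and 10/√161 = 0.7881.
SE(x̄₁ − x̄₂) = √(2.3635² + 0.7881²) = 2.4914 for independent samples with unequal variances.
With z* = 1.645, the margin is 1.645 × 2.4914 = 4.0984.
x̄₁ − x̄₂ = 113.6 − 139.6 = -26.0000; the interval is -26.0000 ± 4.0984 = (-30.10, -21.90).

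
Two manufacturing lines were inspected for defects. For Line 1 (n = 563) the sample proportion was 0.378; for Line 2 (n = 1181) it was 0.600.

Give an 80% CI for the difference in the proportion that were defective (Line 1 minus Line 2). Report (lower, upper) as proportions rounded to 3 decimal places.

The two standard errors are √(0.3780×0.6220/563) = 0.02044 and √(0.6000×0.4000/1181) = 0.01426.
Because the samples are independent, SE_diff = √(0.02044² + 0.01426²) = 0.02492.
Using z* = 1.282 for 80%, ME = 1.282 × 0.02492 = 0.03195.
p̂₁ − p̂₂ = -0.2220; interval -0.2220 ± 0.03195 gives (-0.254, -0.190).

(-0.254, -0.190)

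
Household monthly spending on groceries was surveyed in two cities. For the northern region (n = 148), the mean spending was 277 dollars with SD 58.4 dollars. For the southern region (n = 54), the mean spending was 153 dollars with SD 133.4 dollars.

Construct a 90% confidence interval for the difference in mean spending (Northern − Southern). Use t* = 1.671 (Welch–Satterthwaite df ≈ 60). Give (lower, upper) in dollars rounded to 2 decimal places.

Standard errors of each mean: 58.4/√148 = 4.8005 and 133.4/√54 = 18.1534.
SE(x̄₁ − x̄₂) = √(4.8005² + 18.1534²) = 18.7774 for independent samples with unequal variances.
With t* = 1.671, the margin is 1.671 × 18.7774 = 31.3770.
x̄₁ − x̄₂ = 277 − 153 = 124.0000; the interval is 124.0000 ± 31.3770 = (92.62, 155.38).

(92.62, 155.38)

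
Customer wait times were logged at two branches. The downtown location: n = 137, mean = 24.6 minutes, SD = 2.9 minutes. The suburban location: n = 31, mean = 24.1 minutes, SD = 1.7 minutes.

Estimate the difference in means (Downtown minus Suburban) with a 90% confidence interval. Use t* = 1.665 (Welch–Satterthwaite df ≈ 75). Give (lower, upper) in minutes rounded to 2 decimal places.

(-0.15, 1.15)

Per-group SEs: s₁/√n₁ = 2.9/√137 = 0.2478, s₂/√n₂ = 1.7/√31 = 0.3053.
Unpooled SE of the difference: √(0.06140484 + 0.09320809) = 0.3932.
Margin of error = t* · SE = 1.665 × 0.3932 = 0.6547.
x̄₁ − x̄₂ = 24.6 − 24.1 = 0.5000.
CI: 0.5000 ± 0.6547 = (-0.15, 1.15).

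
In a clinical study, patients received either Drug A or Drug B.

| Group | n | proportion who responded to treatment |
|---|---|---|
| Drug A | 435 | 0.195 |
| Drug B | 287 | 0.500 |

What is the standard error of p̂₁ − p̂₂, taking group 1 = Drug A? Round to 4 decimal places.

Each SE is √(p̂(1−p̂)/n): √(0.1950·0.8050/435) = 0.01900 and √(0.5000·0.5000/287) = 0.02951.
SE(p̂₁ − p̂₂) = √(SE₁² + SE₂²) = √(0.000361 + 0.0008708401) = 0.03510, since the two samples are independent.

0.0351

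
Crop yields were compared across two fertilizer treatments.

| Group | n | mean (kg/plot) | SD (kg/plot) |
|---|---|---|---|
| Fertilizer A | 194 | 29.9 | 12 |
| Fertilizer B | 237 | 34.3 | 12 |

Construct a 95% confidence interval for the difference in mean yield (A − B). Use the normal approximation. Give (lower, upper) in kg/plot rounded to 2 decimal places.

Per-group SEs: s₁/√n₁ = 12/√194 = 0.8615, s₂/√n₂ = 12/√237 = 0.7795.
Unpooled SE of the difference: √(0.74218225 + 0.60762025) = 1.1618.
Margin of error = z* · SE = 1.960 × 1.1618 = 2.2771.
x̄₁ − x̄₂ = 29.9 − 34.3 = -4.4000.
CI: -4.4000 ± 2.2771 = (-6.68, -2.12).

(-6.68, -2.12)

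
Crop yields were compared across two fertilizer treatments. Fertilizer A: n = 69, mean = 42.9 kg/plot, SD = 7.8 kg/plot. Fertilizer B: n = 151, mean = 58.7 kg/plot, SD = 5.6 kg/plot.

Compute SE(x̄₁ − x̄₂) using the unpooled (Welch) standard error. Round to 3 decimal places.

1.044

SE₁ = s₁/√n₁ = 7.8/√69 = 0.9390; SE₂ = 5.6/√151 = 0.4557.
Independent samples, unequal variances: SE_diff = √(SE₁² + SE₂²) = √(0.881721 + 0.20766249) = 1.0437.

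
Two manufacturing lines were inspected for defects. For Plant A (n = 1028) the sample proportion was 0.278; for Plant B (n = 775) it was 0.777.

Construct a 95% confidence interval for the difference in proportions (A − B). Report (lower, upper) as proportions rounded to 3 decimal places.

The two standard errors are √(0.2780×0.7220/1028) = 0.01397 and √(0.7770×0.2230/775) = 0.01495.
Because the samples are independent, SE_diff = √(0.01397² + 0.01495²) = 0.02046.
Using z* = 1.960 for 95%, ME = 1.960 × 0.02046 = 0.04010.
p̂₁ − p̂₂ = -0.4990; interval -0.4990 ± 0.04010 gives (-0.539, -0.459).

(-0.539, -0.459)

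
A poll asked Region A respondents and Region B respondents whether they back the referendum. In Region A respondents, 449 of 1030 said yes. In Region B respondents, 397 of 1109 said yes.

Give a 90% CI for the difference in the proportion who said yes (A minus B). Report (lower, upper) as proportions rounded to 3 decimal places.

First, p̂₁ = 449/1030 = 0.4359; p̂₂ = 397/1109 = 0.3580.
The two standard errors are √(0.4359×0.5641/1030) = 0.01545 and √(0.3580×0.6420/1109) = 0.01440.
Because the samples are independent, SE_diff = √(0.01545² + 0.01440²) = 0.02112.
Using z* = 1.645 for 90%, ME = 1.645 × 0.02112 = 0.03474.
p̂₁ − p̂₂ = 0.0779; interval 0.0779 ± 0.03474 gives (0.043, 0.113).

(0.043, 0.113)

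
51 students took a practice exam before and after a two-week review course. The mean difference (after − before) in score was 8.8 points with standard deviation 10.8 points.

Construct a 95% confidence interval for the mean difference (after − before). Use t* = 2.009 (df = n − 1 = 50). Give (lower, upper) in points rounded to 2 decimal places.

(5.76, 11.84)

This is a matched-pairs design, so SE = s_d/√n = 10.8/√51 = 1.5123.
Margin = 2.009 × 1.5123 = 3.0382; the interval is 8.8 ± 3.0382 = (5.76, 11.84).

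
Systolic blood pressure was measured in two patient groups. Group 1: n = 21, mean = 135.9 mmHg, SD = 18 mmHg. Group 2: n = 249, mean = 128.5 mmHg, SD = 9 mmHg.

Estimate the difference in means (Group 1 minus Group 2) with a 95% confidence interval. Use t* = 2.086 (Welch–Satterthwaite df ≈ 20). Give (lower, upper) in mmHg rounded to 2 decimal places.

Per-group SEs: s₁/√n₁ = 18/√21 = 3.9279, s₂/√n₂ = 9/√249 = 0.5704.
Unpooled SE of the difference: √(15.42839841 + 0.32535616) = 3.9691.
Margin of error = t* · SE = 2.086 × 3.9691 = 8.2795.
x̄₁ − x̄₂ = 135.9 − 128.5 = 7.4000.
CI: 7.4000 ± 8.2795 = (-0.88, 15.68).

(-0.88, 15.68)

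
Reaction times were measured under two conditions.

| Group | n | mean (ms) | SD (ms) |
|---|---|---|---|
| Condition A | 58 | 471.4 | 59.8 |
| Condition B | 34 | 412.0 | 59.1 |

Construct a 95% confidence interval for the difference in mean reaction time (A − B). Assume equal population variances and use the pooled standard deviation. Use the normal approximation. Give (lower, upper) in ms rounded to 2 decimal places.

s_p = √[((n₁−1)s₁² + (n₂−1)s₂²)/(n₁+n₂−2)] = √[(57·59.8² + 33·59.1²)/90] = 59.5443.
SE = 59.5443·√(1/58 + 1/34) = 12.8612.
With z* = 1.960, margin = 1.960 × 12.8612 = 25.2080.
x̄₁ − x̄₂ = 471.4 − 412.0 = 59.4000; interval 59.4000 ± 25.2080 = (34.19, 84.61).

(34.19, 84.61)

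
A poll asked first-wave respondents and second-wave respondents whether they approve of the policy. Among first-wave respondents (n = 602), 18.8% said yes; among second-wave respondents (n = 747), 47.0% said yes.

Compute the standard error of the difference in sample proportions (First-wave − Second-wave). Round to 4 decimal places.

The two standard errors are √(0.1880×0.8120/602) = 0.01592 and √(0.4700×0.5300/747) = 0.01826.
Because the samples are independent, SE_diff = √(0.01592² + 0.01826²) = 0.02423.

0.0242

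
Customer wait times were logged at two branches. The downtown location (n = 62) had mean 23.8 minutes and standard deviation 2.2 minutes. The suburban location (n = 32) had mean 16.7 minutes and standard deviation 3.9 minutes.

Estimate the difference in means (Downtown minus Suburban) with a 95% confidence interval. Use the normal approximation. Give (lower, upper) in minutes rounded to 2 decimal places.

(5.64, 8.56)

Standard errors of each mean: 2.2/√62 = 0.2794 and 3.9/√32 = 0.6894.
SE(x̄₁ − x̄₂) = √(0.2794² + 0.6894²) = 0.7439 for independent samples with unequal variances.
With z* = 1.960, the margin is 1.960 × 0.7439 = 1.4580.
x̄₁ − x̄₂ = 23.8 − 16.7 = 7.1000; the interval is 7.1000 ± 1.4580 = (5.64, 8.56).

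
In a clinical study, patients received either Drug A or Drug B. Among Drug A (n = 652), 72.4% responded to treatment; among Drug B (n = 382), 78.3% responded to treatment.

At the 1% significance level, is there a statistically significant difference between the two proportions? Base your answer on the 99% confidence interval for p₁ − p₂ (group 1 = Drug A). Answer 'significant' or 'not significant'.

Each SE is √(p̂(1−p̂)/n): √(0.7240·0.2760/652) = 0.01751 and √(0.7830·0.2170/382) = 0.02109.
SE(p̂₁ − p̂₂) = √(SE₁² + SE₂²) = √(0.0003066001 + 0.0004447881) = 0.02741, since the two samples are independent.
At 99% confidence z* = 2.576; margin = 2.576 × 0.02741 = 0.07061.
The difference is 0.7240 − 0.7830 = -0.0590, so the interval is -0.0590 ± 0.07061 = (-0.12961, 0.01161).
The interval (-0.12961, 0.01161) contains 0, so the difference is not significant.

not significant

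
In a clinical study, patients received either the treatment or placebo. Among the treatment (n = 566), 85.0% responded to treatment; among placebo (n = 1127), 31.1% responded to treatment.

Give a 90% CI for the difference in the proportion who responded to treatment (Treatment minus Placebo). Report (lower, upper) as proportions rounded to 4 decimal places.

The two standard errors are √(0.8500×0.1500/566) = 0.01501 and √(0.3110×0.6890/1127) = 0.01379.
Because the samples are independent, SE_diff = √(0.01501² + 0.01379²) = 0.02038.
Using z* = 1.645 for 90%, ME = 1.645 × 0.02038 = 0.03353.
p̂₁ − p̂₂ = 0.5390; interval 0.5390 ± 0.03353 gives (0.5055, 0.5725).

(0.5055, 0.5725)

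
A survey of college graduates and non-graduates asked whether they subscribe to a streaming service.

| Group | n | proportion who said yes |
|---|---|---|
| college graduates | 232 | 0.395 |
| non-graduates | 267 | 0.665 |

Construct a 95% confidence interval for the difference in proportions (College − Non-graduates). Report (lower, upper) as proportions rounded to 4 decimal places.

(-0.3546, -0.1854)

The two standard errors are √(0.3950×0.6050/232) = 0.03209 and √(0.6650×0.3350/267) = 0.02889.
Because the samples are independent, SE_diff = √(0.03209² + 0.02889²) = 0.04318.
Using z* = 1.960 for 95%, ME = 1.960 × 0.04318 = 0.08463.
p̂₁ − p̂₂ = -0.2700; interval -0.2700 ± 0.08463 gives (-0.3546, -0.1854).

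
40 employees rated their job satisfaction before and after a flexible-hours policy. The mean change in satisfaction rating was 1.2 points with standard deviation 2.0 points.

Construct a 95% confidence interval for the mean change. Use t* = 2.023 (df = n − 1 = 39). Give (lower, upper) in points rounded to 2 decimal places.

(0.56, 1.84)

Paired design: SE = s_d/√n = 2.0/√40 = 0.3162.
t* = 2.023; margin of error = 2.023 × 0.3162 = 0.6397.
1.2 ± 0.6397 → (0.56, 1.84).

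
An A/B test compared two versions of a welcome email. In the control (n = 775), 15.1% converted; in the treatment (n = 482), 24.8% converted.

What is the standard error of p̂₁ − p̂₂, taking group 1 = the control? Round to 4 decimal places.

0.0235

Each SE is √(p̂(1−p̂)/n): √(0.1510·0.8490/775) = 0.01286 and √(0.2480·0.7520/482) = 0.01967.
SE(p̂₁ − p̂₂) = √(SE₁² + SE₂²) = √(0.0001653796 + 0.0003869089) = 0.02350, since the two samples are independent.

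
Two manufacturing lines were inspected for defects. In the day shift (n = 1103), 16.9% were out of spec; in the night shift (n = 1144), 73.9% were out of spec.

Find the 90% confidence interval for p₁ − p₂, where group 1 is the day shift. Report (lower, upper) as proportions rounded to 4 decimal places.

(-0.5983, -0.5417)

The two standard errors are √(0.1690×0.8310/1103) = 0.01128 and √(0.7390×0.2610/1144) = 0.01298.
Because the samples are independent, SE_diff = √(0.01128² + 0.01298²) = 0.01720.
Using z* = 1.645 for 90%, ME = 1.645 × 0.01720 = 0.02829.
p̂₁ − p̂₂ = -0.5700; interval -0.5700 ± 0.02829 gives (-0.5983, -0.5417).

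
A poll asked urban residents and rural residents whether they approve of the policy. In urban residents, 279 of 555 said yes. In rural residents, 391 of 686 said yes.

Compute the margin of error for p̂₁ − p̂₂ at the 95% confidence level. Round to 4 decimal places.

Sample proportions: 279/555 = 0.5027, 391/686 = 0.5700.
Each SE is √(p̂(1−p̂)/n): √(0.5027·0.4973/555) = 0.02122 and √(0.5700·0.4300/686) = 0.01890.
SE(p̂₁ − p̂₂) = √(SE₁² + SE₂²) = √(0.0004502884 + 0.00035721) = 0.02842, since the two samples are independent.
At 95% confidence z* = 1.960; margin = 1.960 × 0.02842 = 0.05570.

0.0557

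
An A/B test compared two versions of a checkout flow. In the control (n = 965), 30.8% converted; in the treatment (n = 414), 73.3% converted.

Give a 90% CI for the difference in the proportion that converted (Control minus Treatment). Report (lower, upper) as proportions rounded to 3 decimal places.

(-0.468, -0.382)

The two standard errors are √(0.3080×0.6920/965) = 0.01486 and √(0.7330×0.2670/414) = 0.02174.
Because the samples are independent, SE_diff = √(0.01486² + 0.02174²) = 0.02633.
Using z* = 1.645 for 90%, ME = 1.645 × 0.02633 = 0.04331.
p̂₁ − p̂₂ = -0.4250; interval -0.4250 ± 0.04331 gives (-0.468, -0.382).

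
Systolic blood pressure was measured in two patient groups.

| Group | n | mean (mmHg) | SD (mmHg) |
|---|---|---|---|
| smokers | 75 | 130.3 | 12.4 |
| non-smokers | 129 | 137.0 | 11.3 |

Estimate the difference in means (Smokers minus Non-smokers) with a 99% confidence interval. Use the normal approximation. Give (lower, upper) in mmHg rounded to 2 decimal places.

(-11.19, -2.21)

Per-group SEs: s₁/√n₁ = 12.4/√75 = 1.4318, s₂/√n₂ = 11.3/√129 = 0.9949.
Unpooled SE of the difference: √(2.05005124 + 0.98982601) = 1.7435.
Margin of error = z* · SE = 2.576 × 1.7435 = 4.4913.
x̄₁ − x̄₂ = 130.3 − 137.0 = -6.7000.
CI: -6.7000 ± 4.4913 = (-11.19, -2.21).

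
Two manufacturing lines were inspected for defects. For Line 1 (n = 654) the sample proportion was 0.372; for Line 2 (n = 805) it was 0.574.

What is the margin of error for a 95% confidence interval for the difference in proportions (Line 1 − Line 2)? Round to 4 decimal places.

SE₁ = √(p̂₁(1−p̂₁)/n₁) = √(0.3720·0.6280/654) = 0.01890; SE₂ = √(0.5740·0.4260/805) = 0.01743.
Independent samples: SE of the difference = √(SE₁² + SE₂²) = √(0.00035721 + 0.0003038049) = 0.02571.
z* for 95% confidence is 1.960, so the margin of error is 1.960 × 0.02571 = 0.05039.

0.0504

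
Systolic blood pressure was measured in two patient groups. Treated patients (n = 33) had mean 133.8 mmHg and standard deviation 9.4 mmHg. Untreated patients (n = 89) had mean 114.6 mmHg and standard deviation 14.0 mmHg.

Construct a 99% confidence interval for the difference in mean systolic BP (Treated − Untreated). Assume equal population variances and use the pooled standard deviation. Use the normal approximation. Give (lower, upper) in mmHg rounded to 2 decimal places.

(12.41, 25.99)

Pooled variance s_p² = [32·9.4² + 88·14.0²] / (33+89−2) = 167.2960, so s_p = 12.9343.
SE_diff = s_p·√(1/n₁ + 1/n₂) = 12.9343·√(1/33 + 1/89) = 2.6362.
z* = 2.576; margin = 2.576 × 2.6362 = 6.7909.
Difference = 133.8 − 114.6 = 19.2000.
19.2000 ± 6.7909 → (12.41, 25.99).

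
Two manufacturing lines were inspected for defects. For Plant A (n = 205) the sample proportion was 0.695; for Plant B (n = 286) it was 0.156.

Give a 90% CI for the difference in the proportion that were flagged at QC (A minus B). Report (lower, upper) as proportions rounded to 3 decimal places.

SE₁ = √(p̂₁(1−p̂₁)/n₁) = √(0.6950·0.3050/205) = 0.03216; SE₂ = √(0.1560·0.8440/286) = 0.02146.
Independent samples: SE of the difference = √(SE₁² + SE₂²) = √(0.0010342656 + 0.0004605316) = 0.03866.
z* for 90% confidence is 1.645, so the margin of error is 1.645 × 0.03866 = 0.06360.
Point estimate p̂₁ − p̂₂ = 0.6950 − 0.1560 = 0.5390.
0.5390 ± 0.06360 → (0.475, 0.603).

(0.475, 0.603)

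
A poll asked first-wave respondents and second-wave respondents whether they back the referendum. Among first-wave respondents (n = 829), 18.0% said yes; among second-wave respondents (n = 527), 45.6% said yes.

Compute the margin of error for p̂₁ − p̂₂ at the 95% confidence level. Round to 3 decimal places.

0.050

Each SE is √(p̂(1−p̂)/n): √(0.1800·0.8200/829) = 0.01334 and √(0.4560·0.5440/527) = 0.02170.
SE(p̂₁ − p̂₂) = √(SE₁² + SE₂²) = √(0.0001779556 + 0.00047089) = 0.02547, since the two samples are independent.
At 95% confidence z* = 1.960; margin = 1.960 × 0.02547 = 0.04992.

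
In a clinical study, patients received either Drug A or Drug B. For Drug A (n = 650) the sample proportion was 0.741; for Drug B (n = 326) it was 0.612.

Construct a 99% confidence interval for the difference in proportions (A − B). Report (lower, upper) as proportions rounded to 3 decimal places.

SE₁ = √(p̂₁(1−p̂₁)/n₁) = √(0.7410·0.2590/650) = 0.01718; SE₂ = √(0.6120·0.3880/326) = 0.02699.
Independent samples: SE of the difference = √(SE₁² + SE₂²) = √(0.0002951524 + 0.0007284601) = 0.03199.
z* for 99% confidence is 2.576, so the margin of error is 2.576 × 0.03199 = 0.08241.
Point estimate p̂₁ − p̂₂ = 0.7410 − 0.6120 = 0.1290.
0.1290 ± 0.08241 → (0.047, 0.211).

(0.047, 0.211)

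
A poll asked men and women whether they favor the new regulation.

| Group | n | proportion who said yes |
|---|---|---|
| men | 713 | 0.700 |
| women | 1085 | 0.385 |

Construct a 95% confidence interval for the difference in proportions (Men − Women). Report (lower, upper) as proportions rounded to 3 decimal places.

Each SE is √(p̂(1−p̂)/n): √(0.7000·0.3000/713) = 0.01716 and √(0.3850·0.6150/1085) = 0.01477.
SE(p̂₁ − p̂₂) = √(SE₁² + SE₂²) = √(0.0002944656 + 0.0002181529) = 0.02264, since the two samples are independent.
At 95% confidence z* = 1.960; margin = 1.960 × 0.02264 = 0.04437.
The difference is 0.7000 − 0.3850 = 0.3150, so the interval is 0.3150 ± 0.04437 = (0.271, 0.359).

(0.271, 0.359)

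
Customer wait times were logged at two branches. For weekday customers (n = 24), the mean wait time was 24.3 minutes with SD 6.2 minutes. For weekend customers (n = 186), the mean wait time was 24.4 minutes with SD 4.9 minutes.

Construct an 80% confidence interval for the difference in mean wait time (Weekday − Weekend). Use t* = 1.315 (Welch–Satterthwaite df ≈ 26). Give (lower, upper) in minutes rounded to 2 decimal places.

(-1.83, 1.63)

Per-group SEs: s₁/√n₁ = 6.2/√24 = 1.2656, s₂/√n₂ = 4.9/√186 = 0.3593.
Unpooled SE of the difference: √(1.60174336 + 0.12909649) = 1.3156.
Margin of error = t* · SE = 1.315 × 1.3156 = 1.7300.
x̄₁ − x̄₂ = 24.3 − 24.4 = -0.1000.
CI: -0.1000 ± 1.7300 = (-1.83, 1.63).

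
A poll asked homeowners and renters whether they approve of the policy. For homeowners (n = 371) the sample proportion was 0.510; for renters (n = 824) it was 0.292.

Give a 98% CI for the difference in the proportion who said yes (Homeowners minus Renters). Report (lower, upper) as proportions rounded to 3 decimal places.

(0.147, 0.289)

The two standard errors are √(0.5100×0.4900/371) = 0.02595 and √(0.2920×0.7080/824) = 0.01584.
Because the samples are independent, SE_diff = √(0.02595² + 0.01584²) = 0.03040.
Using z* = 2.326 for 98%, ME = 2.326 × 0.03040 = 0.07071.
p̂₁ − p̂₂ = 0.2180; interval 0.2180 ± 0.07071 gives (0.147, 0.289).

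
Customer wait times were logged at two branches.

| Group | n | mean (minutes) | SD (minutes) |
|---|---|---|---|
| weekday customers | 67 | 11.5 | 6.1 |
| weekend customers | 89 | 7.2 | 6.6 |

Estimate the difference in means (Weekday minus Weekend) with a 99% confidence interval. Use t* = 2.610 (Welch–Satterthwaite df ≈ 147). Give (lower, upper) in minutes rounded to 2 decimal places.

(1.63, 6.97)

Standard errors of each mean: 6.1/√67 = 0.7452 and 6.6/√89 = 0.6996.
SE(x̄₁ − x̄₂) = √(0.7452² + 0.6996²) = 1.0221 for independent samples with unequal variances.
With t* = 2.610, the margin is 2.610 × 1.0221 = 2.6677.
x̄₁ − x̄₂ = 11.5 − 7.2 = 4.3000; the interval is 4.3000 ± 2.6677 = (1.63, 6.97).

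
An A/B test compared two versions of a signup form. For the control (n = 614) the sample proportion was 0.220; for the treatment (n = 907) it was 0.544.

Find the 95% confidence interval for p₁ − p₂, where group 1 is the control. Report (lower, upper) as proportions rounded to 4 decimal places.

(-0.3701, -0.2779)

The two standard errors are √(0.2200×0.7800/614) = 0.01672 and √(0.5440×0.4560/907) = 0.01654.
Because the samples are independent, SE_diff = √(0.01672² + 0.01654²) = 0.02352.
Using z* = 1.960 for 95%, ME = 1.960 × 0.02352 = 0.04610.
p̂₁ − p̂₂ = -0.3240; interval -0.3240 ± 0.04610 gives (-0.3701, -0.2779).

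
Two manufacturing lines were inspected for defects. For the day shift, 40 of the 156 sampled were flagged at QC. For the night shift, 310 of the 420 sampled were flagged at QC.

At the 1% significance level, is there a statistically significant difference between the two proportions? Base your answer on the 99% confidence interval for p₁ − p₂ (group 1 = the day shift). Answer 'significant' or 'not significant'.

significant

First, p̂₁ = 40/156 = 0.2564; p̂₂ = 310/420 = 0.7381.
The two standard errors are √(0.2564×0.7436/156) = 0.03496 and √(0.7381×0.2619/420) = 0.02145.
Because the samples are independent, SE_diff = √(0.03496² + 0.02145²) = 0.04102.
Using z* = 2.576 for 99%, ME = 2.576 × 0.04102 = 0.10567.
p̂₁ − p̂₂ = -0.4817; interval -0.4817 ± 0.10567 gives (-0.58737, -0.37603).
The interval (-0.58737, -0.37603) does not contain 0, so the difference is significant.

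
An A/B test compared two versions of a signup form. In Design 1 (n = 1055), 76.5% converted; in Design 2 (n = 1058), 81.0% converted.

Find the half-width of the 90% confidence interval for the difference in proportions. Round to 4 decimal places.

0.0292

SE₁ = √(p̂₁(1−p̂₁)/n₁) = √(0.7650·0.2350/1055) = 0.01305; SE₂ = √(0.8100·0.1900/1058) = 0.01206.
Independent samples: SE of the difference = √(SE₁² + SE₂²) = √(0.0001703025 + 0.0001454436) = 0.01777.
z* for 90% confidence is 1.645, so the margin of error is 1.645 × 0.01777 = 0.02923.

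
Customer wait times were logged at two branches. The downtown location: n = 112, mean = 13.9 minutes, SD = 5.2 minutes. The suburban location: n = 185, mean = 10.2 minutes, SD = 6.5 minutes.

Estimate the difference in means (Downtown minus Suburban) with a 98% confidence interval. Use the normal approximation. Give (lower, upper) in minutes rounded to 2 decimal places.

(2.11, 5.29)

Standard errors of each mean: 5.2/√112 = 0.4914 and 6.5/√185 = 0.4779.
SE(x̄₁ − x̄₂) = √(0.4914² + 0.4779²) = 0.6855 for independent samples with unequal variances.
With z* = 2.326, the margin is 2.326 × 0.6855 = 1.5945.
x̄₁ − x̄₂ = 13.9 − 10.2 = 3.7000; the interval is 3.7000 ± 1.5945 = (2.11, 5.29).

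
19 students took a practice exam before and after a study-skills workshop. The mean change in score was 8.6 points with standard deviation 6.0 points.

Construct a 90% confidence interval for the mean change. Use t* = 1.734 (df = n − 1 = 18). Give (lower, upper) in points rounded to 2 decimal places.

(6.21, 10.99)

Paired design: SE = s_d/√n = 6.0/√19 = 1.3765.
t* = 1.734; margin of error = 1.734 × 1.3765 = 2.3869.
8.6 ± 2.3869 → (6.21, 10.99).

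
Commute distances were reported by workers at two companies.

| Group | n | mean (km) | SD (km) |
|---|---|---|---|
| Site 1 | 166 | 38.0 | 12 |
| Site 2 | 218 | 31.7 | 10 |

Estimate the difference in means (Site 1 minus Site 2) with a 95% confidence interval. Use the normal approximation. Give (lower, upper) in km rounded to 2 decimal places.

(4.04, 8.56)

SE₁ = s₁/√n₁ = 12/√166 = 0.9314; SE₂ = 10/√218 = 0.6773.
Independent samples, unequal variances: SE_diff = √(SE₁² + SE₂²) = √(0.86750596 + 0.45873529) = 1.1516.
z* = 1.960, so margin of error = 1.960 × 1.1516 = 2.2571.
Difference in means = 38.0 − 31.7 = 6.3000.
6.3000 ± 2.2571 → (4.04, 8.56).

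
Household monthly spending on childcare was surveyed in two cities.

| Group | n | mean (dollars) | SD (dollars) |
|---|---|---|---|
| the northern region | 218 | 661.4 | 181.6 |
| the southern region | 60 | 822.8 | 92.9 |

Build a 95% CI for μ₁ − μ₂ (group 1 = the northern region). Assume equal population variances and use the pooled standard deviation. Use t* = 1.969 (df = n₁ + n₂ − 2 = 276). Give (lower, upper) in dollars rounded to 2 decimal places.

Pooled variance s_p² = [217·181.6² + 59·92.9²] / (218+60−2) = 27773.7018, so s_p = 166.6544.
SE_diff = s_p·√(1/n₁ + 1/n₂) = 166.6544·√(1/218 + 1/60) = 24.2960.
t* = 1.969; margin = 1.969 × 24.2960 = 47.8388.
Difference = 661.4 − 822.8 = -161.4000.
-161.4000 ± 47.8388 → (-209.24, -113.56).

(-209.24, -113.56)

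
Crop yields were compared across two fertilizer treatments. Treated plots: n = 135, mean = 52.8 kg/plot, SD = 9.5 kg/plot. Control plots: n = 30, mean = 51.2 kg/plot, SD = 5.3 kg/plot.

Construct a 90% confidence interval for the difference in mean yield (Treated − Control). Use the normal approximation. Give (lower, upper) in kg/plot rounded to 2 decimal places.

Standard errors of each mean: 9.5/√135 = 0.8176 and 5.3/√30 = 0.9676.
SE(x̄₁ − x̄₂) = √(0.8176² + 0.9676²) = 1.2668 for independent samples with unequal variances.
With z* = 1.645, the margin is 1.645 × 1.2668 = 2.0839.
x̄₁ − x̄₂ = 52.8 − 51.2 = 1.6000; the interval is 1.6000 ± 2.0839 = (-0.48, 3.68).

(-0.48, 3.68)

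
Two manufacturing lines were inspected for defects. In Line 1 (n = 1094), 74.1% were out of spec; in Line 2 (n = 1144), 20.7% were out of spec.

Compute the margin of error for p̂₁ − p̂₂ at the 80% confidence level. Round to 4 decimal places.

0.0229

SE₁ = √(p̂₁(1−p̂₁)/n₁) = √(0.7410·0.2590/1094) = 0.01324; SE₂ = √(0.2070·0.7930/1144) = 0.01198.
Independent samples: SE of the difference = √(SE₁² + SE₂²) = √(0.0001752976 + 0.0001435204) = 0.01786.
z* for 80% confidence is 1.282, so the margin of error is 1.282 × 0.01786 = 0.02290.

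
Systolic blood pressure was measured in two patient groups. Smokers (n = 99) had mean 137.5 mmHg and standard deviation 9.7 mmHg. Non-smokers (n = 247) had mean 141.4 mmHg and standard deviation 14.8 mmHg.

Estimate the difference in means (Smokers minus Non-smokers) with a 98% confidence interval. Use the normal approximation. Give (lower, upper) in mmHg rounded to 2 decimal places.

(-7.05, -0.75)

Per-group SEs: s₁/√n₁ = 9.7/√99 = 0.9749, s₂/√n₂ = 14.8/√247 = 0.9417.
Unpooled SE of the difference: √(0.95043001 + 0.88679889) = 1.3554.
Margin of error = z* · SE = 2.326 × 1.3554 = 3.1527.
x̄₁ − x̄₂ = 137.5 − 141.4 = -3.9000.
CI: -3.9000 ± 3.1527 = (-7.05, -0.75).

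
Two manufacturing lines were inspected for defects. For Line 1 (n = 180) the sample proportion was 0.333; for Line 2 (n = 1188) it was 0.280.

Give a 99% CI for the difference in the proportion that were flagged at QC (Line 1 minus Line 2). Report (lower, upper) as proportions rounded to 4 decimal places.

SE₁ = √(p̂₁(1−p̂₁)/n₁) = √(0.3330·0.6670/180) = 0.03513; SE₂ = √(0.2800·0.7200/1188) = 0.01303.
Independent samples: SE of the difference = √(SE₁² + SE₂²) = √(0.0012341169 + 0.0001697809) = 0.03747.
z* for 99% confidence is 2.576, so the margin of error is 2.576 × 0.03747 = 0.09652.
Point estimate p̂₁ − p̂₂ = 0.3330 − 0.2800 = 0.0530.
0.0530 ± 0.09652 → (-0.0435, 0.1495).

(-0.0435, 0.1495)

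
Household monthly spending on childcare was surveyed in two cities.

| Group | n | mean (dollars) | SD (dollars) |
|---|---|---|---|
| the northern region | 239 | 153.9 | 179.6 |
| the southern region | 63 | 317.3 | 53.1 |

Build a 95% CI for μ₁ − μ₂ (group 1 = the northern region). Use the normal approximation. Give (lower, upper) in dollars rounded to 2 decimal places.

(-189.68, -137.12)

Per-group SEs: s₁/√n₁ = 179.6/√239 = 11.6174, s₂/√n₂ = 53.1/√63 = 6.6900.
Unpooled SE of the difference: √(134.96398276 + 44.7561) = 13.4060.
Margin of error = z* · SE = 1.960 × 13.4060 = 26.2758.
x̄₁ − x̄₂ = 153.9 − 317.3 = -163.4000.
CI: -163.4000 ± 26.2758 = (-189.68, -137.12).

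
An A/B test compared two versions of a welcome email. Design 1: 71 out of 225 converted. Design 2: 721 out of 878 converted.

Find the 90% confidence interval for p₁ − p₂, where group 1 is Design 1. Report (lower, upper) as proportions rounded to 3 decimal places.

(-0.561, -0.450)

Sample proportions: 71/225 = 0.3156, 721/878 = 0.8212.
Each SE is √(p̂(1−p̂)/n): √(0.3156·0.6844/225) = 0.03098 and √(0.8212·0.1788/878) = 0.01293.
SE(p̂₁ − p̂₂) = √(SE₁² + SE₂²) = √(0.0009597604 + 0.0001671849) = 0.03357, since the two samples are independent.
At 90% confidence z* = 1.645; margin = 1.645 × 0.03357 = 0.05522.
The difference is 0.3156 − 0.8212 = -0.5056, so the interval is -0.5056 ± 0.05522 = (-0.561, -0.450).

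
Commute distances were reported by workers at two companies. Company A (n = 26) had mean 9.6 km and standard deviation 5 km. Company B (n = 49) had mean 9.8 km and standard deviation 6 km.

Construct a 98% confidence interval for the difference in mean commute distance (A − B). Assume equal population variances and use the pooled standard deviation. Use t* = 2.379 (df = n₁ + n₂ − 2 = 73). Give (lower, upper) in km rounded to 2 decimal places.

(-3.48, 3.08)

Pooled variance s_p² = [25·5² + 48·6²] / (26+49−2) = 32.2329, so s_p = 5.6774.
SE_diff = s_p·√(1/n₁ + 1/n₂) = 5.6774·√(1/26 + 1/49) = 1.3775.
t* = 2.379; margin = 2.379 × 1.3775 = 3.2771.
Difference = 9.6 − 9.8 = -0.2000.
-0.2000 ± 3.2771 → (-3.48, 3.08).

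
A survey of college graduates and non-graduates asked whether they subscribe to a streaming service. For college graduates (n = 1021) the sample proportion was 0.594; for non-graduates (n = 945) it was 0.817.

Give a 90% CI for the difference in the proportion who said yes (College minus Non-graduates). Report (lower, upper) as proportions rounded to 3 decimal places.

SE₁ = √(p̂₁(1−p̂₁)/n₁) = √(0.5940·0.4060/1021) = 0.01537; SE₂ = √(0.8170·0.1830/945) = 0.01258.
Independent samples: SE of the difference = √(SE₁² + SE₂²) = √(0.0002362369 + 0.0001582564) = 0.01986.
z* for 90% confidence is 1.645, so the margin of error is 1.645 × 0.01986 = 0.03267.
Point estimate p̂₁ − p̂₂ = 0.5940 − 0.8170 = -0.2230.
-0.2230 ± 0.03267 → (-0.256, -0.190).

(-0.256, -0.190)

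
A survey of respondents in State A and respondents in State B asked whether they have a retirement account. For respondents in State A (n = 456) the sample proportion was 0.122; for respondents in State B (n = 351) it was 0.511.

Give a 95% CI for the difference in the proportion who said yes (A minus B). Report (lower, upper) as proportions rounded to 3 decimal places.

(-0.449, -0.329)

Each SE is √(p̂(1−p̂)/n): √(0.1220·0.8780/456) = 0.01533 and √(0.5110·0.4890/351) = 0.02668.
SE(p̂₁ − p̂₂) = √(SE₁² + SE₂²) = √(0.0002350089 + 0.0007118224) = 0.03077, since the two samples are independent.
At 95% confidence z* = 1.960; margin = 1.960 × 0.03077 = 0.06031.
The difference is 0.1220 − 0.5110 = -0.3890, so the interval is -0.3890 ± 0.06031 = (-0.449, -0.329).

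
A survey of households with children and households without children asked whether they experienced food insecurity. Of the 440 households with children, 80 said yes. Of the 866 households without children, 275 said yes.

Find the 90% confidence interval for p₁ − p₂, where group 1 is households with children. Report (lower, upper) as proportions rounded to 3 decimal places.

p̂₁ = 80/440 = 0.1818 and p̂₂ = 275/866 = 0.3176.
SE₁ = √(p̂₁(1−p̂₁)/n₁) = √(0.1818·0.8182/440) = 0.01839; SE₂ = √(0.3176·0.6824/866) = 0.01582.
Independent samples: SE of the difference = √(SE₁² + SE₂²) = √(0.0003381921 + 0.0002502724) = 0.02426.
z* for 90% confidence is 1.645, so the margin of error is 1.645 × 0.02426 = 0.03991.
Point estimate p̂₁ − p̂₂ = 0.1818 − 0.3176 = -0.1358.
-0.1358 ± 0.03991 → (-0.176, -0.096).

(-0.176, -0.096)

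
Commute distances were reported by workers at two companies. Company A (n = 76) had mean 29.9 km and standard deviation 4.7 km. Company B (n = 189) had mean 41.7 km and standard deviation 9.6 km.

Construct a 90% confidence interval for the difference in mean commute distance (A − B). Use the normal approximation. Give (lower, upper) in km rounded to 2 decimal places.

(-13.25, -10.35)

Per-group SEs: s₁/√n₁ = 4.7/√76 = 0.5391, s₂/√n₂ = 9.6/√189 = 0.6983.
Unpooled SE of the difference: √(0.29062881 + 0.48762289) = 0.8822.
Margin of error = z* · SE = 1.645 × 0.8822 = 1.4512.
x̄₁ − x̄₂ = 29.9 − 41.7 = -11.8000.
CI: -11.8000 ± 1.4512 = (-13.25, -10.35).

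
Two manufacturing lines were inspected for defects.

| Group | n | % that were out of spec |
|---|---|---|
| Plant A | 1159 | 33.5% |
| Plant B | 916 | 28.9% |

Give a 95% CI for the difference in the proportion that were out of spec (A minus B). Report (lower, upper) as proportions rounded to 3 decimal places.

Each SE is √(p̂(1−p̂)/n): √(0.3350·0.6650/1159) = 0.01386 and √(0.2890·0.7110/916) = 0.01498.
SE(p̂₁ − p̂₂) = √(SE₁² + SE₂²) = √(0.0001920996 + 0.0002244004) = 0.02041, since the two samples are independent.
At 95% confidence z* = 1.960; margin = 1.960 × 0.02041 = 0.04000.
The difference is 0.3350 − 0.2890 = 0.0460, so the interval is 0.0460 ± 0.04000 = (0.006, 0.086).

(0.006, 0.086)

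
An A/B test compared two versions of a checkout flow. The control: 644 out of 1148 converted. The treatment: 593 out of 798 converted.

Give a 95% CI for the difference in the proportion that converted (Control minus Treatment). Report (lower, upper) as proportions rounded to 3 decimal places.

Sample proportions: 644/1148 = 0.5610, 593/798 = 0.7431.
Each SE is √(p̂(1−p̂)/n): √(0.5610·0.4390/1148) = 0.01465 and √(0.7431·0.2569/798) = 0.01547.
SE(p̂₁ − p̂₂) = √(SE₁² + SE₂²) = √(0.0002146225 + 0.0002393209) = 0.02131, since the two samples are independent.
At 95% confidence z* = 1.960; margin = 1.960 × 0.02131 = 0.04177.
The difference is 0.5610 − 0.7431 = -0.1821, so the interval is -0.1821 ± 0.04177 = (-0.224, -0.140).

(-0.224, -0.140)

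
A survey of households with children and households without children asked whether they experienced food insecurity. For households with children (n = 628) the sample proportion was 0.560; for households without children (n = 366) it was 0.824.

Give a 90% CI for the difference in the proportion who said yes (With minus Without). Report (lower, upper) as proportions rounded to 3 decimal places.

The two standard errors are √(0.5600×0.4400/628) = 0.01981 and √(0.8240×0.1760/366) = 0.01991.
Because the samples are independent, SE_diff = √(0.01981² + 0.01991²) = 0.02809.
Using z* = 1.645 for 90%, ME = 1.645 × 0.02809 = 0.04621.
p̂₁ − p̂₂ = -0.2640; interval -0.2640 ± 0.04621 gives (-0.310, -0.218).

(-0.310, -0.218)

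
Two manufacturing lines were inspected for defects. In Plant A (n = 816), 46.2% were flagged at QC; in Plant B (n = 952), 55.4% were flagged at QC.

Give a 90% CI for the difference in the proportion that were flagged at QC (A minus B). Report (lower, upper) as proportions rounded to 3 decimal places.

The two standard errors are √(0.4620×0.5380/816) = 0.01745 and √(0.5540×0.4460/952) = 0.01611.
Because the samples are independent, SE_diff = √(0.01745² + 0.01611²) = 0.02375.
Using z* = 1.645 for 90%, ME = 1.645 × 0.02375 = 0.03907.
p̂₁ − p̂₂ = -0.0920; interval -0.0920 ± 0.03907 gives (-0.131, -0.053).

(-0.131, -0.053)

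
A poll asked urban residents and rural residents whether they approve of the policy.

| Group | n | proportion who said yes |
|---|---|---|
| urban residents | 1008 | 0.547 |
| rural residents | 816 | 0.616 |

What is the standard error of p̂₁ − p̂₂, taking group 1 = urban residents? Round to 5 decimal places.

Each SE is √(p̂(1−p̂)/n): √(0.5470·0.4530/1008) = 0.01568 and √(0.6160·0.3840/816) = 0.01703.
SE(p̂₁ − p̂₂) = √(SE₁² + SE₂²) = √(0.0002458624 + 0.0002900209) = 0.02315, since the two samples are independent.

0.02315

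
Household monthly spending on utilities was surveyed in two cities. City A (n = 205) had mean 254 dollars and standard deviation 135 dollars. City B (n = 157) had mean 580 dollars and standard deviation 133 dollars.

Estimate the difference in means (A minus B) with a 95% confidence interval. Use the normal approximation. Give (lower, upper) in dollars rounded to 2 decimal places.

(-353.83, -298.17)

Per-group SEs: s₁/√n₁ = 135/√205 = 9.4288, s₂/√n₂ = 133/√157 = 10.6146.
Unpooled SE of the difference: √(88.90226944 + 112.66973316) = 14.1976.
Margin of error = z* · SE = 1.960 × 14.1976 = 27.8273.
x̄₁ − x̄₂ = 254 − 580 = -326.0000.
CI: -326.0000 ± 27.8273 = (-353.83, -298.17).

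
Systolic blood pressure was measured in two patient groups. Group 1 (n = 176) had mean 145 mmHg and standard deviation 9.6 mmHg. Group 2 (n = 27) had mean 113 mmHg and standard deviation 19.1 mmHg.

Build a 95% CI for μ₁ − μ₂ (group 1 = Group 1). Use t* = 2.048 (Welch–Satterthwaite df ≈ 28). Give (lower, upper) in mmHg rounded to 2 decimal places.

(24.33, 39.67)

Standard errors of each mean: 9.6/√176 = 0.7236 and 19.1/√27 = 3.6758.
SE(x̄₁ − x̄₂) = √(0.7236² + 3.6758²) = 3.7463 for independent samples with unequal variances.
With t* = 2.048, the margin is 2.048 × 3.7463 = 7.6724.
x̄₁ − x̄₂ = 145 − 113 = 32.0000; the interval is 32.0000 ± 7.6724 = (24.33, 39.67).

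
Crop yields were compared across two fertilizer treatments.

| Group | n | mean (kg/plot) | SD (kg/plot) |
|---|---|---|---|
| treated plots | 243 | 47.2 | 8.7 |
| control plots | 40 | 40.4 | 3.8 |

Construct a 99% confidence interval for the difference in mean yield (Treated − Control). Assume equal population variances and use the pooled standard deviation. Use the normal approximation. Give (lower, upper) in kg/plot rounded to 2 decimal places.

s_p = √[((n₁−1)s₁² + (n₂−1)s₂²)/(n₁+n₂−2)] = √[(242·8.7² + 39·3.8²)/281] = 8.1969.
SE = 8.1969·√(1/243 + 1/40) = 1.3987.
With z* = 2.576, margin = 2.576 × 1.3987 = 3.6031.
x̄₁ − x̄₂ = 47.2 − 40.4 = 6.8000; interval 6.8000 ± 3.6031 = (3.20, 10.40).

(3.20, 10.40)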